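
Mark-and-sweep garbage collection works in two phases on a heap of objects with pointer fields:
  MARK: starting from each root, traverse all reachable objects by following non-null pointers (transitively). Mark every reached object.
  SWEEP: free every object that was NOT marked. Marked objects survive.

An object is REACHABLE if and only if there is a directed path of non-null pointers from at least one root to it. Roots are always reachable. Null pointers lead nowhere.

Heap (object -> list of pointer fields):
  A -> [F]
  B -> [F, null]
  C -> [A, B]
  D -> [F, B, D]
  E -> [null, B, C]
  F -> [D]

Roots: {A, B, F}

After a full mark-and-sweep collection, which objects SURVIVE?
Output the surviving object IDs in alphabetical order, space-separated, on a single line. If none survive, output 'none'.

Roots: A B F
Mark A: refs=F, marked=A
Mark B: refs=F null, marked=A B
Mark F: refs=D, marked=A B F
Mark D: refs=F B D, marked=A B D F
Unmarked (collected): C E

Answer: A B D F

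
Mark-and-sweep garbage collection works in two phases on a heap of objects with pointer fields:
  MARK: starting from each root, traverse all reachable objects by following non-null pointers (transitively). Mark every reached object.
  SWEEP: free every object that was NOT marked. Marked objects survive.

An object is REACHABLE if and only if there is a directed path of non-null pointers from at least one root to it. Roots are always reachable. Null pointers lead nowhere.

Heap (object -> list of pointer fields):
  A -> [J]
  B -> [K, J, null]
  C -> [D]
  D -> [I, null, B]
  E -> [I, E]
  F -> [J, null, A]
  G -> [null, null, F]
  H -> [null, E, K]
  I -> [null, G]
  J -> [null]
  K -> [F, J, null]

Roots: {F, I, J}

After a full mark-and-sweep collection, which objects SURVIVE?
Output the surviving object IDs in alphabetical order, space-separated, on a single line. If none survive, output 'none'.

Answer: A F G I J

Derivation:
Roots: F I J
Mark F: refs=J null A, marked=F
Mark I: refs=null G, marked=F I
Mark J: refs=null, marked=F I J
Mark A: refs=J, marked=A F I J
Mark G: refs=null null F, marked=A F G I J
Unmarked (collected): B C D E H K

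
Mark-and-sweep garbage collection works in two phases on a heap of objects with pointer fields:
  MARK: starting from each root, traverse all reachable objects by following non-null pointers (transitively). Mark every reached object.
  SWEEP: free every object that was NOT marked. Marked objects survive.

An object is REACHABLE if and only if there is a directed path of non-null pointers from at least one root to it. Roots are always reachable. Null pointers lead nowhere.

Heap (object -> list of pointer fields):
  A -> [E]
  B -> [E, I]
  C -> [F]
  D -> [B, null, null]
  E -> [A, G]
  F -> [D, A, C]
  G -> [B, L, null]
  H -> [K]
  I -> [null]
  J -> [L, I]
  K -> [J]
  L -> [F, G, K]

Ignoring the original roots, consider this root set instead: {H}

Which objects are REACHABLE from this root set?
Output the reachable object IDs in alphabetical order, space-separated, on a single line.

Roots: H
Mark H: refs=K, marked=H
Mark K: refs=J, marked=H K
Mark J: refs=L I, marked=H J K
Mark L: refs=F G K, marked=H J K L
Mark I: refs=null, marked=H I J K L
Mark F: refs=D A C, marked=F H I J K L
Mark G: refs=B L null, marked=F G H I J K L
Mark D: refs=B null null, marked=D F G H I J K L
Mark A: refs=E, marked=A D F G H I J K L
Mark C: refs=F, marked=A C D F G H I J K L
Mark B: refs=E I, marked=A B C D F G H I J K L
Mark E: refs=A G, marked=A B C D E F G H I J K L
Unmarked (collected): (none)

Answer: A B C D E F G H I J K L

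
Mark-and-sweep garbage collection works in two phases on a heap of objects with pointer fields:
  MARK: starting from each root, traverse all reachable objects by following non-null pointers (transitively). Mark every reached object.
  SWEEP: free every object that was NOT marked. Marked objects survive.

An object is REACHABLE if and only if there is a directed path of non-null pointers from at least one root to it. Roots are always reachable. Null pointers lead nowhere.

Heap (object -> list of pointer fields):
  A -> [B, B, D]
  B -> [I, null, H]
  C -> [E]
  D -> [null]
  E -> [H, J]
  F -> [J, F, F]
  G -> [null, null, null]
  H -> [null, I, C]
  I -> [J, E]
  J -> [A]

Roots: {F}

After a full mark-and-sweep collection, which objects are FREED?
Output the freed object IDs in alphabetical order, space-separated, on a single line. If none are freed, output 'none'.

Answer: G

Derivation:
Roots: F
Mark F: refs=J F F, marked=F
Mark J: refs=A, marked=F J
Mark A: refs=B B D, marked=A F J
Mark B: refs=I null H, marked=A B F J
Mark D: refs=null, marked=A B D F J
Mark I: refs=J E, marked=A B D F I J
Mark H: refs=null I C, marked=A B D F H I J
Mark E: refs=H J, marked=A B D E F H I J
Mark C: refs=E, marked=A B C D E F H I J
Unmarked (collected): G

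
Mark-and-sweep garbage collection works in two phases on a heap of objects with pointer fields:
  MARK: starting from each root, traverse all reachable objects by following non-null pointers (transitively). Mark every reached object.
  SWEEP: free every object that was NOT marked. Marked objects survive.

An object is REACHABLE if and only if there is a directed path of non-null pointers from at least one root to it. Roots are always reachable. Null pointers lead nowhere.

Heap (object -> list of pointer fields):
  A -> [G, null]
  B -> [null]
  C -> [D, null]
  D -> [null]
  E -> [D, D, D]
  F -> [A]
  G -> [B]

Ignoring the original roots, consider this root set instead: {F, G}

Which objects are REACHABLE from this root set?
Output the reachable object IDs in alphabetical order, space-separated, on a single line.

Answer: A B F G

Derivation:
Roots: F G
Mark F: refs=A, marked=F
Mark G: refs=B, marked=F G
Mark A: refs=G null, marked=A F G
Mark B: refs=null, marked=A B F G
Unmarked (collected): C D E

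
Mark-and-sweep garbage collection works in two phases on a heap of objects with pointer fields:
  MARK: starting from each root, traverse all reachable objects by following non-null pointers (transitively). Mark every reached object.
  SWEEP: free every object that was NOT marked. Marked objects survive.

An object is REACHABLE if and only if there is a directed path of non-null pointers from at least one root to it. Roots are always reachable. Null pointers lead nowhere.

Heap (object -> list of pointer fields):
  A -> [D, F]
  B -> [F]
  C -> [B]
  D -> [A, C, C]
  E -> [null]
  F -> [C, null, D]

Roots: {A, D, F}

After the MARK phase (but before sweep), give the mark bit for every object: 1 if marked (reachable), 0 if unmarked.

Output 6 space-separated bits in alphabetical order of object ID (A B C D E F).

Roots: A D F
Mark A: refs=D F, marked=A
Mark D: refs=A C C, marked=A D
Mark F: refs=C null D, marked=A D F
Mark C: refs=B, marked=A C D F
Mark B: refs=F, marked=A B C D F
Unmarked (collected): E

Answer: 1 1 1 1 0 1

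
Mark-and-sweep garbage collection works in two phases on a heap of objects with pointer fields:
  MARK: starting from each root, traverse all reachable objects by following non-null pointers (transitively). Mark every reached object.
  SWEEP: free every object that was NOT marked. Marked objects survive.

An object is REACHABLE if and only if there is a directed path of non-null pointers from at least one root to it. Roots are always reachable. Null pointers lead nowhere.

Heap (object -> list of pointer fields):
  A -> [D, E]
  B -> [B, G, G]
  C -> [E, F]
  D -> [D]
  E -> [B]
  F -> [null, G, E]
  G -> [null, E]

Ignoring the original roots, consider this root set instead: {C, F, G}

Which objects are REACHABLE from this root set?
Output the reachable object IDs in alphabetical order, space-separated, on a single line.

Answer: B C E F G

Derivation:
Roots: C F G
Mark C: refs=E F, marked=C
Mark F: refs=null G E, marked=C F
Mark G: refs=null E, marked=C F G
Mark E: refs=B, marked=C E F G
Mark B: refs=B G G, marked=B C E F G
Unmarked (collected): A D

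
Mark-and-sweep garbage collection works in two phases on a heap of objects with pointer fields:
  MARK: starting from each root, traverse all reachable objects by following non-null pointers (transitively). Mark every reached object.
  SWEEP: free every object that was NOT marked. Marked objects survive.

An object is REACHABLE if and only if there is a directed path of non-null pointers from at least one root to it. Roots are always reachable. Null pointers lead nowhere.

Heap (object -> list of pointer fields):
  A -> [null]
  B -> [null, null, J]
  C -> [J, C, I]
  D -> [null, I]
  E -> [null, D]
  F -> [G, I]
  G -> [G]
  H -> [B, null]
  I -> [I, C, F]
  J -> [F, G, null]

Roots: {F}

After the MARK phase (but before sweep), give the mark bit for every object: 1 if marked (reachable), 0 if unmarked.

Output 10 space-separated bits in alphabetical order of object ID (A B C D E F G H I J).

Answer: 0 0 1 0 0 1 1 0 1 1

Derivation:
Roots: F
Mark F: refs=G I, marked=F
Mark G: refs=G, marked=F G
Mark I: refs=I C F, marked=F G I
Mark C: refs=J C I, marked=C F G I
Mark J: refs=F G null, marked=C F G I J
Unmarked (collected): A B D E H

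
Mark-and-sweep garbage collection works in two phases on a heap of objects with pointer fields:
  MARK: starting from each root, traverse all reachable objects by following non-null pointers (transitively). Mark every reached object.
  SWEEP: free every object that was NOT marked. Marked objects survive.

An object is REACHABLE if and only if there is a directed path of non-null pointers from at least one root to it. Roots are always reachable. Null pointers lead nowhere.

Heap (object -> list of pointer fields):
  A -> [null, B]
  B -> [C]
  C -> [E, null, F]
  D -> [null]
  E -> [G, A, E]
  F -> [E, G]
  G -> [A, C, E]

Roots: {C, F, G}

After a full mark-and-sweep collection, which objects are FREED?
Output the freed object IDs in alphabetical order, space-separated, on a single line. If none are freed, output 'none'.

Answer: D

Derivation:
Roots: C F G
Mark C: refs=E null F, marked=C
Mark F: refs=E G, marked=C F
Mark G: refs=A C E, marked=C F G
Mark E: refs=G A E, marked=C E F G
Mark A: refs=null B, marked=A C E F G
Mark B: refs=C, marked=A B C E F G
Unmarked (collected): D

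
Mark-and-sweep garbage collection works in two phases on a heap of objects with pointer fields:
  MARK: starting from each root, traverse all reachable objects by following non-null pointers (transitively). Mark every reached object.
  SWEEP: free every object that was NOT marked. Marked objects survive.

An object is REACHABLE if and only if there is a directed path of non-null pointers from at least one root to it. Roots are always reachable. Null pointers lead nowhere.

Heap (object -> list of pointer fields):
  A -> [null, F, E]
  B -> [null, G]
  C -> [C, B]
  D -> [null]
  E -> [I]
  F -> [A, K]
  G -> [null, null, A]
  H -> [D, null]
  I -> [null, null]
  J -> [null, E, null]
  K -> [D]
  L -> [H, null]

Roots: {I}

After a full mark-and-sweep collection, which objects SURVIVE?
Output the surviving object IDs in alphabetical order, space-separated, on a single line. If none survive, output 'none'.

Roots: I
Mark I: refs=null null, marked=I
Unmarked (collected): A B C D E F G H J K L

Answer: I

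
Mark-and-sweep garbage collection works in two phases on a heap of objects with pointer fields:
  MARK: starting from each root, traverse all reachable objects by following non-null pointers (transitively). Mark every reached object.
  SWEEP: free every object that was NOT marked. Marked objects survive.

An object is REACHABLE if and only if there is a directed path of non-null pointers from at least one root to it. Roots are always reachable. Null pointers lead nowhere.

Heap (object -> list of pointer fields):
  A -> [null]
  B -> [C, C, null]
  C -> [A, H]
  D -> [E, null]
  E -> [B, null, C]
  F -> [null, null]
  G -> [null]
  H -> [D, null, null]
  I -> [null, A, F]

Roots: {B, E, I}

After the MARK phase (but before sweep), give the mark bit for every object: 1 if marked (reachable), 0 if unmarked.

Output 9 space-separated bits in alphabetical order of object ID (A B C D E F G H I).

Answer: 1 1 1 1 1 1 0 1 1

Derivation:
Roots: B E I
Mark B: refs=C C null, marked=B
Mark E: refs=B null C, marked=B E
Mark I: refs=null A F, marked=B E I
Mark C: refs=A H, marked=B C E I
Mark A: refs=null, marked=A B C E I
Mark F: refs=null null, marked=A B C E F I
Mark H: refs=D null null, marked=A B C E F H I
Mark D: refs=E null, marked=A B C D E F H I
Unmarked (collected): G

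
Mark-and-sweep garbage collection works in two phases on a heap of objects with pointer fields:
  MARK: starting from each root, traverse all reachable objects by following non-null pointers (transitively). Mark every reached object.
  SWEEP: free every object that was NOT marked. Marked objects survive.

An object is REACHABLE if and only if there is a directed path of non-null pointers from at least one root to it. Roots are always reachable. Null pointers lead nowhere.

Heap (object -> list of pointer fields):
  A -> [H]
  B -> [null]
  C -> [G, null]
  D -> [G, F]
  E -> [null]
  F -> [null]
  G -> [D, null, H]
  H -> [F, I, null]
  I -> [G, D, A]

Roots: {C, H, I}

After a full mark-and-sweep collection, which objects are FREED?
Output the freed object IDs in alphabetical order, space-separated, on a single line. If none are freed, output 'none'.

Answer: B E

Derivation:
Roots: C H I
Mark C: refs=G null, marked=C
Mark H: refs=F I null, marked=C H
Mark I: refs=G D A, marked=C H I
Mark G: refs=D null H, marked=C G H I
Mark F: refs=null, marked=C F G H I
Mark D: refs=G F, marked=C D F G H I
Mark A: refs=H, marked=A C D F G H I
Unmarked (collected): B E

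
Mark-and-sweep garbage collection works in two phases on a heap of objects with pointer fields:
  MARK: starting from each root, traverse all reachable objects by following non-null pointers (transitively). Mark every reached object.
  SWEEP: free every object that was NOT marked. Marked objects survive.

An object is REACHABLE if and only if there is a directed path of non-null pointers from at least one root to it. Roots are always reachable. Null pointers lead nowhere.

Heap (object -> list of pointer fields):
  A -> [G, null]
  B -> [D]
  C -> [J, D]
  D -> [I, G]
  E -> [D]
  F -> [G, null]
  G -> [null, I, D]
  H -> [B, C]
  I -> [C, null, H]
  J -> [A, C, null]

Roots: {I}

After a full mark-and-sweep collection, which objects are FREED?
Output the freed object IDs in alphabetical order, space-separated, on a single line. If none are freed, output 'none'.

Answer: E F

Derivation:
Roots: I
Mark I: refs=C null H, marked=I
Mark C: refs=J D, marked=C I
Mark H: refs=B C, marked=C H I
Mark J: refs=A C null, marked=C H I J
Mark D: refs=I G, marked=C D H I J
Mark B: refs=D, marked=B C D H I J
Mark A: refs=G null, marked=A B C D H I J
Mark G: refs=null I D, marked=A B C D G H I J
Unmarked (collected): E F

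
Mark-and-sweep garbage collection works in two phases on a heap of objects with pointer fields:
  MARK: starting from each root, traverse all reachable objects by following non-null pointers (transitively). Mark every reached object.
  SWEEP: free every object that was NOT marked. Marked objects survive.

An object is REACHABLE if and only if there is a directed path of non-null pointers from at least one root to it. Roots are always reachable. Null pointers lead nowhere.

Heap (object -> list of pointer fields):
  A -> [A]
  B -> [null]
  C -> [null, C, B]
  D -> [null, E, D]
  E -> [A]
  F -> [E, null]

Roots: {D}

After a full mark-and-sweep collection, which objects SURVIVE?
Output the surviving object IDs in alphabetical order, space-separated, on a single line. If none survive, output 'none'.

Roots: D
Mark D: refs=null E D, marked=D
Mark E: refs=A, marked=D E
Mark A: refs=A, marked=A D E
Unmarked (collected): B C F

Answer: A D E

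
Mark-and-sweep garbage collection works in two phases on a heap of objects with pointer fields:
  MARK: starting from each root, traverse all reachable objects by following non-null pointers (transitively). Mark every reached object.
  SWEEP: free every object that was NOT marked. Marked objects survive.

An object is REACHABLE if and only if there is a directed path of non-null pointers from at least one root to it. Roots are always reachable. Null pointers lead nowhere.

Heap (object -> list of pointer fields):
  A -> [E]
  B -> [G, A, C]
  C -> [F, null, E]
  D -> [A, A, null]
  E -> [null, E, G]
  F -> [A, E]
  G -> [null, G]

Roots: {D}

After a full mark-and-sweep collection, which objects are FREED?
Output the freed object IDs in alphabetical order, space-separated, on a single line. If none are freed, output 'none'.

Roots: D
Mark D: refs=A A null, marked=D
Mark A: refs=E, marked=A D
Mark E: refs=null E G, marked=A D E
Mark G: refs=null G, marked=A D E G
Unmarked (collected): B C F

Answer: B C F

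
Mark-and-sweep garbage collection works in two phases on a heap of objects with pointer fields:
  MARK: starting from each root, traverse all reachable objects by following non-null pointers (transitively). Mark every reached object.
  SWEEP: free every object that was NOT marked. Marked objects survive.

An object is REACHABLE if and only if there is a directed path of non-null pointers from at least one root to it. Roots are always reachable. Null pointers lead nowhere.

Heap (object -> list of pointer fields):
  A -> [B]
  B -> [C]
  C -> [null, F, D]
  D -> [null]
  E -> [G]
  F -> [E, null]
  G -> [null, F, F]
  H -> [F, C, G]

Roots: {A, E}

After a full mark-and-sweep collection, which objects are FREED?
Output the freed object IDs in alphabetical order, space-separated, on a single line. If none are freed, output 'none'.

Answer: H

Derivation:
Roots: A E
Mark A: refs=B, marked=A
Mark E: refs=G, marked=A E
Mark B: refs=C, marked=A B E
Mark G: refs=null F F, marked=A B E G
Mark C: refs=null F D, marked=A B C E G
Mark F: refs=E null, marked=A B C E F G
Mark D: refs=null, marked=A B C D E F G
Unmarked (collected): H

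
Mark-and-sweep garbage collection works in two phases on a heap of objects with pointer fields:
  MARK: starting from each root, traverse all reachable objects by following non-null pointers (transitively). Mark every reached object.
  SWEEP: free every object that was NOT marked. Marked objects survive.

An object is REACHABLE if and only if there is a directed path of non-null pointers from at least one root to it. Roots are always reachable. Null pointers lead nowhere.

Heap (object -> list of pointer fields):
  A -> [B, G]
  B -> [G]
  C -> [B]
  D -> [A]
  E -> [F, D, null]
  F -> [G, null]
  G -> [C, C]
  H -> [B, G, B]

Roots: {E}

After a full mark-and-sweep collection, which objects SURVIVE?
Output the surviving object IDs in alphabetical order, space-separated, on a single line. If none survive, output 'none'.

Answer: A B C D E F G

Derivation:
Roots: E
Mark E: refs=F D null, marked=E
Mark F: refs=G null, marked=E F
Mark D: refs=A, marked=D E F
Mark G: refs=C C, marked=D E F G
Mark A: refs=B G, marked=A D E F G
Mark C: refs=B, marked=A C D E F G
Mark B: refs=G, marked=A B C D E F G
Unmarked (collected): H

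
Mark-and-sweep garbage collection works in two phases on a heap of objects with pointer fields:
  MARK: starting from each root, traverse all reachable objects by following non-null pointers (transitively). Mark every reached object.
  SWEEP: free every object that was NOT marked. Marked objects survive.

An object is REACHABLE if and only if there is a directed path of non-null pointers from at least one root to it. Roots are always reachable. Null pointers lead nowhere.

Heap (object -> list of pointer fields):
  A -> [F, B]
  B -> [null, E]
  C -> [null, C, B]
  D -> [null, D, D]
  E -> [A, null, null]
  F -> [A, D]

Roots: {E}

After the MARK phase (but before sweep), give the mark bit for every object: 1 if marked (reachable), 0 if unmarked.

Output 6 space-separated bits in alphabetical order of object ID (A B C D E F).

Roots: E
Mark E: refs=A null null, marked=E
Mark A: refs=F B, marked=A E
Mark F: refs=A D, marked=A E F
Mark B: refs=null E, marked=A B E F
Mark D: refs=null D D, marked=A B D E F
Unmarked (collected): C

Answer: 1 1 0 1 1 1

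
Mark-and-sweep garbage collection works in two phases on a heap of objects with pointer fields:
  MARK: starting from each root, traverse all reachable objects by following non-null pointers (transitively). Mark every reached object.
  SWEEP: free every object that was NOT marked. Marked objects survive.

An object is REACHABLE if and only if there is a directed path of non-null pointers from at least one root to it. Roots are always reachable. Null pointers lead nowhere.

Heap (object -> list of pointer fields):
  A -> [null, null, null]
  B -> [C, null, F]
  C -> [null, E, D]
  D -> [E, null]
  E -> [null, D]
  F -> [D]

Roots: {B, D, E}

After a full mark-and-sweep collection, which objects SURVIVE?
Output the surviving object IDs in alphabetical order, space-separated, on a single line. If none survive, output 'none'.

Answer: B C D E F

Derivation:
Roots: B D E
Mark B: refs=C null F, marked=B
Mark D: refs=E null, marked=B D
Mark E: refs=null D, marked=B D E
Mark C: refs=null E D, marked=B C D E
Mark F: refs=D, marked=B C D E F
Unmarked (collected): A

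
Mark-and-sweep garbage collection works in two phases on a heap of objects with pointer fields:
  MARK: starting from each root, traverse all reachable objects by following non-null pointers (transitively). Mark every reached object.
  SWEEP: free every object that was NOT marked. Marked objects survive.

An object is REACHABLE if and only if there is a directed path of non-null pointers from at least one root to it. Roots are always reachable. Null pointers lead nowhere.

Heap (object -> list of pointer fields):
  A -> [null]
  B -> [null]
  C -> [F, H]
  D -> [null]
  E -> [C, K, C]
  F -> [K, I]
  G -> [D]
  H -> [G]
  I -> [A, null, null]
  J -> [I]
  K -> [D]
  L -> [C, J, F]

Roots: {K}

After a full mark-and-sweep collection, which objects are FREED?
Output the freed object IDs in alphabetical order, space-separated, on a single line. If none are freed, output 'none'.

Answer: A B C E F G H I J L

Derivation:
Roots: K
Mark K: refs=D, marked=K
Mark D: refs=null, marked=D K
Unmarked (collected): A B C E F G H I J L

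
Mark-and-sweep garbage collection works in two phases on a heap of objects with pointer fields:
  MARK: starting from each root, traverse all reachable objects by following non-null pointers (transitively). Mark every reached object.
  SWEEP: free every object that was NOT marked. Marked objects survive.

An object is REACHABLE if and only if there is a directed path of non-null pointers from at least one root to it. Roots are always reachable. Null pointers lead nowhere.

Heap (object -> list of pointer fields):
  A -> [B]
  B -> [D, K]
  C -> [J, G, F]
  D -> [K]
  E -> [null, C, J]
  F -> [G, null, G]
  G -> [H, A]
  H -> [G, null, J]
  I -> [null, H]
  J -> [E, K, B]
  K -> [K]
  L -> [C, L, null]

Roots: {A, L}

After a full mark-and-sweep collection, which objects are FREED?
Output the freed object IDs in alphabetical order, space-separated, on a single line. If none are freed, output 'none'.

Answer: I

Derivation:
Roots: A L
Mark A: refs=B, marked=A
Mark L: refs=C L null, marked=A L
Mark B: refs=D K, marked=A B L
Mark C: refs=J G F, marked=A B C L
Mark D: refs=K, marked=A B C D L
Mark K: refs=K, marked=A B C D K L
Mark J: refs=E K B, marked=A B C D J K L
Mark G: refs=H A, marked=A B C D G J K L
Mark F: refs=G null G, marked=A B C D F G J K L
Mark E: refs=null C J, marked=A B C D E F G J K L
Mark H: refs=G null J, marked=A B C D E F G H J K L
Unmarked (collected): I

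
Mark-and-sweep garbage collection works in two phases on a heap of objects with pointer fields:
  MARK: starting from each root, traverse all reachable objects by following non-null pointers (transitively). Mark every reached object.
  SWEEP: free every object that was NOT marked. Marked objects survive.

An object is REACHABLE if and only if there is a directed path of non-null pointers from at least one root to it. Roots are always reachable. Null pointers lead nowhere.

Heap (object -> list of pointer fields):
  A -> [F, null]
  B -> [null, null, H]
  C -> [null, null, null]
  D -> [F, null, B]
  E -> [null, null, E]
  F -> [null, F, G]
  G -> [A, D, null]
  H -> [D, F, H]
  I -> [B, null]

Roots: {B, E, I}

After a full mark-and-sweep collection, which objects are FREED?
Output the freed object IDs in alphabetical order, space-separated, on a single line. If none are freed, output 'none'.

Answer: C

Derivation:
Roots: B E I
Mark B: refs=null null H, marked=B
Mark E: refs=null null E, marked=B E
Mark I: refs=B null, marked=B E I
Mark H: refs=D F H, marked=B E H I
Mark D: refs=F null B, marked=B D E H I
Mark F: refs=null F G, marked=B D E F H I
Mark G: refs=A D null, marked=B D E F G H I
Mark A: refs=F null, marked=A B D E F G H I
Unmarked (collected): C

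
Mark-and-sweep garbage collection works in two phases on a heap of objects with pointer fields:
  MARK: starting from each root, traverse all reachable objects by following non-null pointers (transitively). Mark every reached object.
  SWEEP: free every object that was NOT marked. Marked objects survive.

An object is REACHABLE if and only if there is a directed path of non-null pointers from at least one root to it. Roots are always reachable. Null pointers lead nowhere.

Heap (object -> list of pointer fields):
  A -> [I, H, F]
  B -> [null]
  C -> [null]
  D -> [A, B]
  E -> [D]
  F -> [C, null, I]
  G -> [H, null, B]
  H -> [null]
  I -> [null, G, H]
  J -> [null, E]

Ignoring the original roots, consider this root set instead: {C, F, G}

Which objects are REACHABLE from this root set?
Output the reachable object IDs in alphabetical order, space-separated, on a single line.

Answer: B C F G H I

Derivation:
Roots: C F G
Mark C: refs=null, marked=C
Mark F: refs=C null I, marked=C F
Mark G: refs=H null B, marked=C F G
Mark I: refs=null G H, marked=C F G I
Mark H: refs=null, marked=C F G H I
Mark B: refs=null, marked=B C F G H I
Unmarked (collected): A D E J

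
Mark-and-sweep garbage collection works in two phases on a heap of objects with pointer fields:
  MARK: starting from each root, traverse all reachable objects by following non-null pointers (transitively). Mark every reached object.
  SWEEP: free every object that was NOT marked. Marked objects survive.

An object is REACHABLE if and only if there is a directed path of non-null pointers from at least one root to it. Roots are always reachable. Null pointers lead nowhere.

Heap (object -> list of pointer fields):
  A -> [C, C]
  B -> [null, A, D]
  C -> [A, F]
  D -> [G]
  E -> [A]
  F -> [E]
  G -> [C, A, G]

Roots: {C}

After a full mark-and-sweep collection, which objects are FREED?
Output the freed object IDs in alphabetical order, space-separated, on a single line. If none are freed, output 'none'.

Answer: B D G

Derivation:
Roots: C
Mark C: refs=A F, marked=C
Mark A: refs=C C, marked=A C
Mark F: refs=E, marked=A C F
Mark E: refs=A, marked=A C E F
Unmarked (collected): B D G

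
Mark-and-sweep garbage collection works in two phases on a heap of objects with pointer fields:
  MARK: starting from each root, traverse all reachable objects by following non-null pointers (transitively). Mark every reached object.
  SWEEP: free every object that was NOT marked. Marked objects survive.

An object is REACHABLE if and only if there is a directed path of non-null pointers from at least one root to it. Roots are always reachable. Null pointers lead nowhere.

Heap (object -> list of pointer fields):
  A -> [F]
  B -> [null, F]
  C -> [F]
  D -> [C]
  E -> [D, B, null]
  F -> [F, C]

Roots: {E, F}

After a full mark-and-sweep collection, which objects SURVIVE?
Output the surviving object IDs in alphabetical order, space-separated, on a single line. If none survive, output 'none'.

Roots: E F
Mark E: refs=D B null, marked=E
Mark F: refs=F C, marked=E F
Mark D: refs=C, marked=D E F
Mark B: refs=null F, marked=B D E F
Mark C: refs=F, marked=B C D E F
Unmarked (collected): A

Answer: B C D E F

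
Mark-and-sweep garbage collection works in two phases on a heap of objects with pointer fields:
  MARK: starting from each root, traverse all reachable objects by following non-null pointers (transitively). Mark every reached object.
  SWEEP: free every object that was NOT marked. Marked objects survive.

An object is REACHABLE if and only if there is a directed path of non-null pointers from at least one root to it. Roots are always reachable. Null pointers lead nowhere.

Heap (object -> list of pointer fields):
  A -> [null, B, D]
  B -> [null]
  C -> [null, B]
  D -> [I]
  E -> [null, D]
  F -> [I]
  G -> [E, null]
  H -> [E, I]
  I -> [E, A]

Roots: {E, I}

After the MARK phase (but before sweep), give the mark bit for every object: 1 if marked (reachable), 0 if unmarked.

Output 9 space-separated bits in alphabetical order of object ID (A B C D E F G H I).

Roots: E I
Mark E: refs=null D, marked=E
Mark I: refs=E A, marked=E I
Mark D: refs=I, marked=D E I
Mark A: refs=null B D, marked=A D E I
Mark B: refs=null, marked=A B D E I
Unmarked (collected): C F G H

Answer: 1 1 0 1 1 0 0 0 1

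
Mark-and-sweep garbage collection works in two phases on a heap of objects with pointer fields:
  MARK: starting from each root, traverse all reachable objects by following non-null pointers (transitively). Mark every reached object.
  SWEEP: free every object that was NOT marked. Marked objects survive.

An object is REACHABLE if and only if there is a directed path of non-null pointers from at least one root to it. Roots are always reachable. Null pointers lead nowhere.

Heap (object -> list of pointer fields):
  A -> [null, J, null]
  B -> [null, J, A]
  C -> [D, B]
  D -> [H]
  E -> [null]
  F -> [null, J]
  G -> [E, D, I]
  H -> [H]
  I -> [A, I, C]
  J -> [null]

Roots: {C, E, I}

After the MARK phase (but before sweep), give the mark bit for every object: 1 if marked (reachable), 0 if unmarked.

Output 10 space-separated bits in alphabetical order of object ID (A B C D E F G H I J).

Answer: 1 1 1 1 1 0 0 1 1 1

Derivation:
Roots: C E I
Mark C: refs=D B, marked=C
Mark E: refs=null, marked=C E
Mark I: refs=A I C, marked=C E I
Mark D: refs=H, marked=C D E I
Mark B: refs=null J A, marked=B C D E I
Mark A: refs=null J null, marked=A B C D E I
Mark H: refs=H, marked=A B C D E H I
Mark J: refs=null, marked=A B C D E H I J
Unmarked (collected): F G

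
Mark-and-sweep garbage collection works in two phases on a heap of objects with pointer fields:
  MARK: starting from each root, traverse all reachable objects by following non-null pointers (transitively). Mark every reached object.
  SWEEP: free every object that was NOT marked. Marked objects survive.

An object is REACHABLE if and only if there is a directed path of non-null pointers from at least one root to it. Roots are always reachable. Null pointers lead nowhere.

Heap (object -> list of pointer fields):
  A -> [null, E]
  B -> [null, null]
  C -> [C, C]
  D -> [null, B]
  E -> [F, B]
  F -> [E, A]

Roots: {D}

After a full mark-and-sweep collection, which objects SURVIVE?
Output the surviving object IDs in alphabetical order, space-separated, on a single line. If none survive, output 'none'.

Answer: B D

Derivation:
Roots: D
Mark D: refs=null B, marked=D
Mark B: refs=null null, marked=B D
Unmarked (collected): A C E F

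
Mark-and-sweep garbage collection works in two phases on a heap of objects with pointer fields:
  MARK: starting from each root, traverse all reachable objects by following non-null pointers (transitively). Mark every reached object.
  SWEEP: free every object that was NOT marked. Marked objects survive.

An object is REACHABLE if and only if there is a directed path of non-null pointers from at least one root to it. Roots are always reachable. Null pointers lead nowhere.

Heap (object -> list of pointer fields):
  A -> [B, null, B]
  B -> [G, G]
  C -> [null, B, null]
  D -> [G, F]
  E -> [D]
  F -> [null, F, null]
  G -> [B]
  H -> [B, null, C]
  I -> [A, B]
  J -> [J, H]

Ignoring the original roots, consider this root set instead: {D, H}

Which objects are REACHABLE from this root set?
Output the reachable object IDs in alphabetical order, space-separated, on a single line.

Roots: D H
Mark D: refs=G F, marked=D
Mark H: refs=B null C, marked=D H
Mark G: refs=B, marked=D G H
Mark F: refs=null F null, marked=D F G H
Mark B: refs=G G, marked=B D F G H
Mark C: refs=null B null, marked=B C D F G H
Unmarked (collected): A E I J

Answer: B C D F G H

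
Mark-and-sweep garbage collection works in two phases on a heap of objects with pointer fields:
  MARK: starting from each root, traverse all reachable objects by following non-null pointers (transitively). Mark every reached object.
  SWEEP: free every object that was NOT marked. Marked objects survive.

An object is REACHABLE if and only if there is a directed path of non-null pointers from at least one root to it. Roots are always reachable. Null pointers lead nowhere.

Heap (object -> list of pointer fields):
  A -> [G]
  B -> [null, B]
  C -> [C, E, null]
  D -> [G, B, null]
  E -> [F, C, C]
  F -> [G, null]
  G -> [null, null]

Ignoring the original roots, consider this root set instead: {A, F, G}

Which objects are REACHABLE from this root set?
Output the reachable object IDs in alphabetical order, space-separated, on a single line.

Roots: A F G
Mark A: refs=G, marked=A
Mark F: refs=G null, marked=A F
Mark G: refs=null null, marked=A F G
Unmarked (collected): B C D E

Answer: A F G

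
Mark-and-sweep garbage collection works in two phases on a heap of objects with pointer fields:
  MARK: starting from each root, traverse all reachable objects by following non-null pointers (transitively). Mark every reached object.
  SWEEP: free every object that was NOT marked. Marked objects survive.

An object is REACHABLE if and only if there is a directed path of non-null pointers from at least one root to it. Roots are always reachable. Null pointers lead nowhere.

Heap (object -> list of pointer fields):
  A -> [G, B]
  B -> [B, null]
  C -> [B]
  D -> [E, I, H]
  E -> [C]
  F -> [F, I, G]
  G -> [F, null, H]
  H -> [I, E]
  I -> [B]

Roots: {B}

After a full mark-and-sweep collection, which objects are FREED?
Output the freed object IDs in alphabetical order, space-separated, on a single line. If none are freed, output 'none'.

Answer: A C D E F G H I

Derivation:
Roots: B
Mark B: refs=B null, marked=B
Unmarked (collected): A C D E F G H I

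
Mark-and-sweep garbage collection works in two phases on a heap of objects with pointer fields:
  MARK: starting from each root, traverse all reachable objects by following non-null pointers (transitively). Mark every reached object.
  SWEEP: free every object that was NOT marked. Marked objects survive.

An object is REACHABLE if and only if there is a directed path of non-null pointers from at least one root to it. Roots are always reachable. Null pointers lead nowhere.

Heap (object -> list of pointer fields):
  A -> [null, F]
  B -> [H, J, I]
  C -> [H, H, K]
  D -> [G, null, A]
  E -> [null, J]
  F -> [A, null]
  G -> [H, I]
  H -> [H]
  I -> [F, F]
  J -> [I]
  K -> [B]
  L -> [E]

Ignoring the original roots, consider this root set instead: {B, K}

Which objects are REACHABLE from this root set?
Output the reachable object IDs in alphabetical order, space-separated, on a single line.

Answer: A B F H I J K

Derivation:
Roots: B K
Mark B: refs=H J I, marked=B
Mark K: refs=B, marked=B K
Mark H: refs=H, marked=B H K
Mark J: refs=I, marked=B H J K
Mark I: refs=F F, marked=B H I J K
Mark F: refs=A null, marked=B F H I J K
Mark A: refs=null F, marked=A B F H I J K
Unmarked (collected): C D E G L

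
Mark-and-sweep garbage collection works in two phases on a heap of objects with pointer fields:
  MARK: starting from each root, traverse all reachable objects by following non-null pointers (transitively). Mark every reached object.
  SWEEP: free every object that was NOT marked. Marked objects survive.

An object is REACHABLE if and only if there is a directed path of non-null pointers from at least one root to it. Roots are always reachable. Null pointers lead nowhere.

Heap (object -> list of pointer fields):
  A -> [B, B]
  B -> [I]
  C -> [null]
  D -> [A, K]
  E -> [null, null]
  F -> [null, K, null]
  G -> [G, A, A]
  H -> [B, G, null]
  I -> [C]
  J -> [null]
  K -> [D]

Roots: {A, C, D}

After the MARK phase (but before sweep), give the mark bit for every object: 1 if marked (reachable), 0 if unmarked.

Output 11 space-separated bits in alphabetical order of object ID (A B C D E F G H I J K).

Roots: A C D
Mark A: refs=B B, marked=A
Mark C: refs=null, marked=A C
Mark D: refs=A K, marked=A C D
Mark B: refs=I, marked=A B C D
Mark K: refs=D, marked=A B C D K
Mark I: refs=C, marked=A B C D I K
Unmarked (collected): E F G H J

Answer: 1 1 1 1 0 0 0 0 1 0 1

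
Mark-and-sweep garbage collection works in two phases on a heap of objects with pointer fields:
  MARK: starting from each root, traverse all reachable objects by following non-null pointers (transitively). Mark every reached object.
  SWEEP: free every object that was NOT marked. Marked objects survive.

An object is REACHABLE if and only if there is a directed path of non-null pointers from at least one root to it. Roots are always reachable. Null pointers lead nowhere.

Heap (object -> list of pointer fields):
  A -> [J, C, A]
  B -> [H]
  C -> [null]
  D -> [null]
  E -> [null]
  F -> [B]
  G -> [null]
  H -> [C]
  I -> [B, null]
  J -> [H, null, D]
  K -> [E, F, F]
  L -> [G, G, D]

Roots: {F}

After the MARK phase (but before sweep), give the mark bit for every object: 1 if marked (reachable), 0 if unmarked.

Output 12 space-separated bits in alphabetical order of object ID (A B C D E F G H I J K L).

Answer: 0 1 1 0 0 1 0 1 0 0 0 0

Derivation:
Roots: F
Mark F: refs=B, marked=F
Mark B: refs=H, marked=B F
Mark H: refs=C, marked=B F H
Mark C: refs=null, marked=B C F H
Unmarked (collected): A D E G I J K L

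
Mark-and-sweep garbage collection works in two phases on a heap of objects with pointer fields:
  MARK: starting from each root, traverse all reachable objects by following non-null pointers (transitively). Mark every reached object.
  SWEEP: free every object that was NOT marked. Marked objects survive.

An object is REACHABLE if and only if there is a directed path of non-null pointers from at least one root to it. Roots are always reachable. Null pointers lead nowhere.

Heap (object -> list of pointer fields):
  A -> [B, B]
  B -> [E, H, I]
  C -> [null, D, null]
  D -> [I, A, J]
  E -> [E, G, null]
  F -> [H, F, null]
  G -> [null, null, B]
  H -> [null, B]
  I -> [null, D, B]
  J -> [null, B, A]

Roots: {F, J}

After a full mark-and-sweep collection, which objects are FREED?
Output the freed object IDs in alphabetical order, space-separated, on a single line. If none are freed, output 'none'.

Roots: F J
Mark F: refs=H F null, marked=F
Mark J: refs=null B A, marked=F J
Mark H: refs=null B, marked=F H J
Mark B: refs=E H I, marked=B F H J
Mark A: refs=B B, marked=A B F H J
Mark E: refs=E G null, marked=A B E F H J
Mark I: refs=null D B, marked=A B E F H I J
Mark G: refs=null null B, marked=A B E F G H I J
Mark D: refs=I A J, marked=A B D E F G H I J
Unmarked (collected): C

Answer: C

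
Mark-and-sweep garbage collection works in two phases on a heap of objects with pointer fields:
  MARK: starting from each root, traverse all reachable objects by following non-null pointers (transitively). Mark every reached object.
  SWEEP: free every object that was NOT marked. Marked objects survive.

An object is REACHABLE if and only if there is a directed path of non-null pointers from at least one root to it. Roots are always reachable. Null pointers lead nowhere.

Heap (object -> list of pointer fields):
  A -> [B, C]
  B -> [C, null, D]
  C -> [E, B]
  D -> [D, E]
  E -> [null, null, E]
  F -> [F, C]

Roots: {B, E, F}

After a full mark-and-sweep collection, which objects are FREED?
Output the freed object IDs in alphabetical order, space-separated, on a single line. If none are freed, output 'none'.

Answer: A

Derivation:
Roots: B E F
Mark B: refs=C null D, marked=B
Mark E: refs=null null E, marked=B E
Mark F: refs=F C, marked=B E F
Mark C: refs=E B, marked=B C E F
Mark D: refs=D E, marked=B C D E F
Unmarked (collected): A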